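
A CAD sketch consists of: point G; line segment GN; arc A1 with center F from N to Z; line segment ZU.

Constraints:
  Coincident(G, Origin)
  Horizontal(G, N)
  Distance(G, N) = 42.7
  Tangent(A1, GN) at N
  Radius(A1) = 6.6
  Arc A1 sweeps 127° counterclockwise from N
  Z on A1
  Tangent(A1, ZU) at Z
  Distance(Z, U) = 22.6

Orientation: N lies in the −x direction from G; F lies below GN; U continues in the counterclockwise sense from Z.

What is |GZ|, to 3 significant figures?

49.1

Tangency of A1 to GN means the radius FN is perpendicular to GN, so F = N + (0, -6.6) = (-42.7, -6.60). On A1, N sits at bearing 90° from F; a 127° counterclockwise sweep puts Z at bearing 217°, so Z = F + 6.6·(cos 217°, sin 217°) = (-48.0, -10.6). Then |GZ| = |Z − G| = 49.1.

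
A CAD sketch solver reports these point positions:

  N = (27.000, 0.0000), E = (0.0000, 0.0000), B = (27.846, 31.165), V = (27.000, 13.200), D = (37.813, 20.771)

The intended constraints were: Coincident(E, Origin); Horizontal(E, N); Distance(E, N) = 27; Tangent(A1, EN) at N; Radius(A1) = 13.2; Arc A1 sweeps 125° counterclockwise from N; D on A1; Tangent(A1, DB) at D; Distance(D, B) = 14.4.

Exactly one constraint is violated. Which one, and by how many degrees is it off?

Tangent(A1, DB) at D — off by 8.80°.

E = (0.00, 0.00) ✓; E.y = 0.00, N.y = 0.00 ✓; |EN| = 27.00 ✓; ∠(VN, NE) = 90.00° ✓; |VN| = 13.20 ✓; bearing(V→D) − bearing(V→N) = 125.0° ✓; |VD| = 13.20 ✓; ∠(VD, DB) = 81.20° ✗; |DB| = 14.40 ✓.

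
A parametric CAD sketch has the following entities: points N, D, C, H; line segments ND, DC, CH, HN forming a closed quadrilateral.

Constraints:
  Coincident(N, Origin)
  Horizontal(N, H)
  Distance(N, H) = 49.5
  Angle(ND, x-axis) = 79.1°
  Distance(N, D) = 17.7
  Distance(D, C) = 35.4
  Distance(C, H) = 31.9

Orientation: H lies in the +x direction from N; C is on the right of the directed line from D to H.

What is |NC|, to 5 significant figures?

24.651

Checks: N = (0.00, 0.00) ✓; |DC| = 35.40 ✓; |CH| = 31.90 ✓.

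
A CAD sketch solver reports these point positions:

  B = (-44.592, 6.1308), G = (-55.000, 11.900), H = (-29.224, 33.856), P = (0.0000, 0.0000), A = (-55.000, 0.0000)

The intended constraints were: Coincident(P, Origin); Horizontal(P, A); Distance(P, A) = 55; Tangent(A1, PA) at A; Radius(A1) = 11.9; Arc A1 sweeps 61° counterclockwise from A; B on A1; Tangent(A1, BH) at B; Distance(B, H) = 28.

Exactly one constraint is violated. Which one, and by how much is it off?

Distance(B, H) = 28 — off by 3.70.

P = (0.00, 0.00) ✓; P.y = 0.00, A.y = 0.00 ✓; |PA| = 55.00 ✓; ∠(GA, AP) = 90.00° ✓; |GA| = 11.90 ✓; bearing(G→B) − bearing(G→A) = 61.00° ✓; |GB| = 11.90 ✓; ∠(GB, BH) = 90.00° ✓; |BH| = 31.70 ✗.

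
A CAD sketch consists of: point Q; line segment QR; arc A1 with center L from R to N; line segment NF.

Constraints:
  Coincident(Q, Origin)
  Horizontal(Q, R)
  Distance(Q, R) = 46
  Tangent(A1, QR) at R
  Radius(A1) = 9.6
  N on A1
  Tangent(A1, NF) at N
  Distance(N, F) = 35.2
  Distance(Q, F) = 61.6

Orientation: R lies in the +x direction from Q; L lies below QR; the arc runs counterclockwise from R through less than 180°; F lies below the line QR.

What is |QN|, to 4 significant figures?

38.08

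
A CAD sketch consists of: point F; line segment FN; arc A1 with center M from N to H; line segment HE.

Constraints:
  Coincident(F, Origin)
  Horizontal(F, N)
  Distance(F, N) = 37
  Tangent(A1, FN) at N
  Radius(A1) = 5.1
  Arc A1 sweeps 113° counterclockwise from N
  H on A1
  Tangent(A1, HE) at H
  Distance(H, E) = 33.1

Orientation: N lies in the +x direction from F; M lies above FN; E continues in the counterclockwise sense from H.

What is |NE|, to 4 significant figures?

38.45

F is at the origin; FN is horizontal with |FN| = 37.0 and N on the +x side, so N = (37.00, 0.000). The tangent condition forces MN to be normal to FN, so M = N + (0, 5.1) = (37.00, 5.100). On A1, N sits at bearing -90° from M; a 113° counterclockwise sweep puts H at bearing 23°, so H = M + 5.1·(cos 23°, sin 23°) = (41.69, 7.093). The tangent condition forces MH to be normal to HE, so HE runs along (−sin 23°, cos 23°); with |HE| = 33.1, E = (28.76, 37.56). Then |NE| = |E − N| = 38.45.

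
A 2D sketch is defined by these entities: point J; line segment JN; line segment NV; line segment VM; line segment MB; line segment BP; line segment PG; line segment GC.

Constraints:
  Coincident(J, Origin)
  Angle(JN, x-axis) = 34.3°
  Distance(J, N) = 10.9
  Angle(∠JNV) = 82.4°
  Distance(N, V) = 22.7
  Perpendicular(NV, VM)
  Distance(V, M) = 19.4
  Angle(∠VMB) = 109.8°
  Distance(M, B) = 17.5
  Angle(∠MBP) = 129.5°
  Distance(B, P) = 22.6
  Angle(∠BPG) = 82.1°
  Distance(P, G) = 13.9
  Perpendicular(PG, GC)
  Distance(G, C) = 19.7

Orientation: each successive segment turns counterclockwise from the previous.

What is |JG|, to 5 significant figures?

9.8830

∠MBP = 129.5° gives BP at -17.400° from the x-axis; with |BP| = 22.6, P = (7.5548, -12.890). ∠BPG = 82.1° gives PG at 80.500° from the x-axis; with |PG| = 13.9, G = (9.8489, 0.81915). Then |JG| = |G − J| = 9.8830.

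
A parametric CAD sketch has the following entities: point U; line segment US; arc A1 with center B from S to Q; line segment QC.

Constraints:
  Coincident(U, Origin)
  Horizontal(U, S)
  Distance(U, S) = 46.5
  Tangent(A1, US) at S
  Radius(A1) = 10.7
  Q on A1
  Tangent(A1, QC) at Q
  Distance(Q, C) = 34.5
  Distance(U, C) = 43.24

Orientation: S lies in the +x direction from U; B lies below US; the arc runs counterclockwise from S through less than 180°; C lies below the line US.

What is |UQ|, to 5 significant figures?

37.343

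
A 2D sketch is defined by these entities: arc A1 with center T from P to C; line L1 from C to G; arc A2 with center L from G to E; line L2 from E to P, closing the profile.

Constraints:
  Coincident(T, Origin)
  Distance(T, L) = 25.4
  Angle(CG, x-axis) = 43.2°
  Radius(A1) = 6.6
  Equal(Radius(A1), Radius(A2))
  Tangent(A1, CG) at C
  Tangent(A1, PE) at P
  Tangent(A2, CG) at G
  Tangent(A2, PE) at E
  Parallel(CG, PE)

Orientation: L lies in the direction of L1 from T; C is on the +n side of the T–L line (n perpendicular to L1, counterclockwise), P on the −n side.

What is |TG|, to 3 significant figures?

26.2

The slot axis is L1's direction at 43.2°, so u = (cos 43.2°, sin 43.2°) = (0.729, 0.685) and n = (−sin 43.2°, cos 43.2°) = (-0.685, 0.729). T is at the origin and L lies 25.4 along u from T, so L = 25.4·u = (18.5, 17.4). Tangency of A1 to both parallel lines with radius 6.6 puts C and P at T ± 6.6·n: C = (-4.52, 4.81), P = (4.52, -4.81). Equal radii place G and E the same way about L: G = L + 6.6·n = (14.0, 22.2), E = L − 6.6·n = (23.0, 12.6). Then |TG| = |G − T| = 26.2.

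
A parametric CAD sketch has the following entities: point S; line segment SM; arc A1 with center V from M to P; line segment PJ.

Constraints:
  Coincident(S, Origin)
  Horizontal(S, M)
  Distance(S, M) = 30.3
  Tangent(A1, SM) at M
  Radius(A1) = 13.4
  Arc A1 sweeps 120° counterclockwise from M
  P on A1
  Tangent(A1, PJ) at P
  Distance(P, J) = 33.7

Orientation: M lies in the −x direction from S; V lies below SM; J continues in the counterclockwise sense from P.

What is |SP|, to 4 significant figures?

46.48

S is at the origin; S and M share the same y with |SM| = 30.3 and M on the −x side, so M = (-30.30, 0.000). A1 meets SM tangentially, so VM is at right angles to SM, so V = M + (0, -13.4) = (-30.30, -13.40). On A1, M sits at bearing 90° from V; a 120° counterclockwise sweep puts P at bearing 210°, so P = V + 13.4·(cos 210°, sin 210°) = (-41.90, -20.10). Then |SP| = |P − S| = 46.48.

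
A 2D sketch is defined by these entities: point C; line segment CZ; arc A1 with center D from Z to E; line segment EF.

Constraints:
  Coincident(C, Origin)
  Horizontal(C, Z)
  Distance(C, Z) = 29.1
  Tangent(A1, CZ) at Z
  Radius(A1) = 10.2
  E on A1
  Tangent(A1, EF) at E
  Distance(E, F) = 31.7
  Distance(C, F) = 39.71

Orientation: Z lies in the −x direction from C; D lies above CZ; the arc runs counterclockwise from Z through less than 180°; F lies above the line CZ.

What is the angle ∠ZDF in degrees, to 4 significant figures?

147.1°

C is at the origin; C and Z share the same y with |CZ| = 29.1 and Z on the −x side, so Z = (-29.10, 0.000). A1 meets CZ tangentially, so DZ is at right angles to CZ, so D = Z + (0, 10.2) = (-29.10, 10.20). Since DE ⟂ EF (tangency), |DF| = √(10.2² + 31.7²) = 33.30 regardless of where E sits on A1. So F lies on both circle(C, 39.71) and circle(D, 33.30); the above-CZ intersection is F = (-11.00, 38.15). E is the foot of the tangent from F: E = (-19.25, 7.546).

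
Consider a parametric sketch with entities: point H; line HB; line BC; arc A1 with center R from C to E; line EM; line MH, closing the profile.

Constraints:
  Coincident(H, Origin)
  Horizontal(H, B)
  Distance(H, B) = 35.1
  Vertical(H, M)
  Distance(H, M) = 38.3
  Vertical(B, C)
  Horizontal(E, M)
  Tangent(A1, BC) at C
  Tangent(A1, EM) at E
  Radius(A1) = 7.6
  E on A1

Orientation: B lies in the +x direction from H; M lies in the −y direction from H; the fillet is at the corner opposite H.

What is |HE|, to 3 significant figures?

47.2

H is at the origin; HB is horizontal with |HB| = 35.1 and B on the +x side, so B = (35.1, 0.00). HM is vertical with |HM| = 38.3 and M on the −y side, so M = (0.00, -38.3). The virtual corner opposite H is at (35.1, -38.3). A1 meets BC tangentially, so RC is at right angles to BC and since A1 is tangent to EM there, RE ⟂ EM, with radius 7.6, so the center R sits 7.6 in from both sides at R = (27.5, -30.7). That places the tangent points at C = (35.1, -30.7) on BC and E = (27.5, -38.3) on EM. Then |HE| = |E − H| = 47.2.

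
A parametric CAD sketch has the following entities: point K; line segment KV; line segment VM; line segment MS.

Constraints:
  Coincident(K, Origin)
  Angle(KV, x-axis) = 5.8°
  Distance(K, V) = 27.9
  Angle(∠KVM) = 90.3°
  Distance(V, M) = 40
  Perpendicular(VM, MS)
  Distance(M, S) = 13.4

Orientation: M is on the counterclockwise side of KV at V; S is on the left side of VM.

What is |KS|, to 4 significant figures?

42.68

K is at the origin; KV runs at 5.8° with length 27.9, so V = 27.9·(cos 5.8°, sin 5.8°) = (27.76, 2.819). ∠KVM = 90.3°, so VM runs at 5.8° + (180° − 90.3°) = 95.50° from the x-axis; with |VM| = 40.0, M = V + 40.0·(cos 95.50°, sin 95.50°) = (23.92, 42.64). VM is perpendicular to MS; with |MS| = 13.4 on the left of VM, S = M + 13.4·(-0.9954, -0.09585) = (10.59, 41.35). Then |KS| = |S − K| = 42.68.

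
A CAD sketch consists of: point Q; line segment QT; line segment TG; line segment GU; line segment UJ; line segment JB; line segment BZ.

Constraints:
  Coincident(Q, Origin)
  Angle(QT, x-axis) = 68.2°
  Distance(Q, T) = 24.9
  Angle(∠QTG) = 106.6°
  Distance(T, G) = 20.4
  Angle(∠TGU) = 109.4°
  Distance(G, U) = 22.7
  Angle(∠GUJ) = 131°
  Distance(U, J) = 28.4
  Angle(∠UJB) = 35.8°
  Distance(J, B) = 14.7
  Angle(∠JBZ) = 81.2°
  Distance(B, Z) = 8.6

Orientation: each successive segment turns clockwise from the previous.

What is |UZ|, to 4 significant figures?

12.61

∠UJB = 35.8° gives JB at 91.00° from the x-axis; with |JB| = 14.7, B = (18.67, -9.359). ∠JBZ = 81.2° gives BZ at -7.800° from the x-axis; with |BZ| = 8.6, Z = (27.19, -10.53). Then |UZ| = |Z − U| = 12.61.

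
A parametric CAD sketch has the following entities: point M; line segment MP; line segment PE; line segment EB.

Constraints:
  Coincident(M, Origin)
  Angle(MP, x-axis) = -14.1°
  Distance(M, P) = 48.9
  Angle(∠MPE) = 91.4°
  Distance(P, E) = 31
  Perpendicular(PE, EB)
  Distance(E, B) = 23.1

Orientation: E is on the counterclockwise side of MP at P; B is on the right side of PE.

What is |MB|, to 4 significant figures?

78.86

M is at the origin; MP runs at -14.1° with length 48.9, so P = 48.9·(cos -14.1°, sin -14.1°) = (47.43, -11.91). ∠MPE = 91.4°, so PE runs at -14.1° + (180° − 91.4°) = 74.50° from the x-axis; with |PE| = 31.0, E = P + 31.0·(cos 74.50°, sin 74.50°) = (55.71, 17.96). The perpendicularity gives EB at right angles to PE; with |EB| = 23.1 on the right of PE, B = E + 23.1·(0.9636, -0.2672) = (77.97, 11.79). Then |MB| = |B − M| = 78.86.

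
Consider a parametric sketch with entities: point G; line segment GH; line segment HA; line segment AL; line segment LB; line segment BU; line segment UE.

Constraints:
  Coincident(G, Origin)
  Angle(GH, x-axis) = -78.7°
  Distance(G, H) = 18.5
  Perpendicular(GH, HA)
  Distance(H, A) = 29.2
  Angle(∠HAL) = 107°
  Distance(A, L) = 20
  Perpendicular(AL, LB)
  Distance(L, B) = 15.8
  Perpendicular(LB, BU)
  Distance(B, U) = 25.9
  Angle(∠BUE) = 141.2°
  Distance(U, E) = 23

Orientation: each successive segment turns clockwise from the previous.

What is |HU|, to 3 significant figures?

12.4

G is at the origin; GH runs at -78.7° with length 18.5, so H = (3.63, -18.1). The perpendicularity gives HA at right angles to GH, so HA runs at -169°; with |HA| = 29.2, A = (-25.0, -23.9). ∠HAL = 107.0° gives AL at 118° from the x-axis; with |AL| = 20.0, L = (-34.5, -6.25). AL ⟂ LB, so LB runs at 28.3°; with |LB| = 15.8, B = (-20.6, 1.24). The perpendicularity gives BU at right angles to LB, so BU runs at -61.7°; with |BU| = 25.9, U = (-8.30, -21.6). Then |HU| = |U − H| = 12.4.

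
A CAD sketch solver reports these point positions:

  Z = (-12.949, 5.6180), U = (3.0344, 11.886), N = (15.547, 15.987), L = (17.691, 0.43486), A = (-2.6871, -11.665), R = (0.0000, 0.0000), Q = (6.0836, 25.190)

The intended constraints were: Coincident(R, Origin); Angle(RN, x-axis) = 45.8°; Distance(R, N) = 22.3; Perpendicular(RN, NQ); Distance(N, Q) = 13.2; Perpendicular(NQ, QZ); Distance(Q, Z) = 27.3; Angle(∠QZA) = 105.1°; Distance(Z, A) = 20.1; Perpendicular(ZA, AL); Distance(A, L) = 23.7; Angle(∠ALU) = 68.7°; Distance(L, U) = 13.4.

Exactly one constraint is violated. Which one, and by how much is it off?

Distance(L, U) = 13.4 — off by 5.20.

R = (0.00, 0.00) ✓; RN at 45.80° ✓; |RN| = 22.30 ✓; ∠(RN, NQ) = 90.00° ✓; |NQ| = 13.20 ✓; ∠(NQ, QZ) = 90.00° ✓; |QZ| = 27.30 ✓; ∠QZA = 105.1° ✓; |ZA| = 20.10 ✓; ∠(ZA, AL) = 90.00° ✓; |AL| = 23.70 ✓; ∠ALU = 68.70° ✓; |LU| = 18.60 ✗.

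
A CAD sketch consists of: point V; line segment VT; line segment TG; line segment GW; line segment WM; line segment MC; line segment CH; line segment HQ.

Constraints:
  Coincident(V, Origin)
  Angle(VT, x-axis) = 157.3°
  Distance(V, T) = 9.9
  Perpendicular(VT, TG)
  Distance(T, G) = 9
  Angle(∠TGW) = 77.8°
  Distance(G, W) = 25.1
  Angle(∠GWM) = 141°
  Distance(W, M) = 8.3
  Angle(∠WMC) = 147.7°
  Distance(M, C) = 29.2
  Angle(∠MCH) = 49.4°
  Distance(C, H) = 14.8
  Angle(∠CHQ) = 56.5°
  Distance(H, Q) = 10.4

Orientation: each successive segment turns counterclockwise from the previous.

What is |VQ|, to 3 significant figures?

28.3

V is at the origin; VT runs at 157.3° with length 9.9, so T = (-9.13, 3.82). VT ⟂ TG, so TG runs at -113°; with |TG| = 9.0, G = (-12.6, -4.48). ∠TGW = 77.8° gives GW at -10.5° from the x-axis; with |GW| = 25.1, W = (12.1, -9.06). ∠GWM = 141.0° gives WM at 28.5° from the x-axis; with |WM| = 8.3, M = (19.4, -5.10). ∠WMC = 147.7° gives MC at 60.8° from the x-axis; with |MC| = 29.2, C = (33.6, 20.4). ∠MCH = 49.4° gives CH at -169° from the x-axis; with |CH| = 14.8, H = (19.1, 17.5). ∠CHQ = 56.5° gives HQ at -45.1° from the x-axis; with |HQ| = 10.4, Q = (26.4, 10.1). Then |VQ| = |Q − V| = 28.3.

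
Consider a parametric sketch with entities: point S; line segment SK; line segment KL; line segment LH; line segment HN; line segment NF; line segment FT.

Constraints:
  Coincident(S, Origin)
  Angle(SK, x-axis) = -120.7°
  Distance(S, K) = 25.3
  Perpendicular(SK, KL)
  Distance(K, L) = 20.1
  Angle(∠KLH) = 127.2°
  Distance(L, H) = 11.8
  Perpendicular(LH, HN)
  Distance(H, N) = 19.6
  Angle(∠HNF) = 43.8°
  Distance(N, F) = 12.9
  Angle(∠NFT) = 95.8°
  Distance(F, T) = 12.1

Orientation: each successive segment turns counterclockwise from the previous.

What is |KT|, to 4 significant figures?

27.31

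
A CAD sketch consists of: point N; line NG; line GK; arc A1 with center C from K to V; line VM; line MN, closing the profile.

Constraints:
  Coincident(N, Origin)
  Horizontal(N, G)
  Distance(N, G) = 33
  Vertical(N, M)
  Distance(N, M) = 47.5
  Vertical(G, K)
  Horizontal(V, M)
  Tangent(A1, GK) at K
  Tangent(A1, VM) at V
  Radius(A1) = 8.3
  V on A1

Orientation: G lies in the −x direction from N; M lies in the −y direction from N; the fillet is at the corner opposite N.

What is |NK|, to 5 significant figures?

51.241

The virtual corner opposite N is at (-33.000, -47.500). Since A1 is tangent to GK there, CK ⟂ GK and since A1 is tangent to VM there, CV ⟂ VM, with radius 8.3, so the center C sits 8.3 in from both sides at C = (-24.700, -39.200). That places the tangent points at K = (-33.000, -39.200) on GK and V = (-24.700, -47.500) on VM. Then |NK| = |K − N| = 51.241.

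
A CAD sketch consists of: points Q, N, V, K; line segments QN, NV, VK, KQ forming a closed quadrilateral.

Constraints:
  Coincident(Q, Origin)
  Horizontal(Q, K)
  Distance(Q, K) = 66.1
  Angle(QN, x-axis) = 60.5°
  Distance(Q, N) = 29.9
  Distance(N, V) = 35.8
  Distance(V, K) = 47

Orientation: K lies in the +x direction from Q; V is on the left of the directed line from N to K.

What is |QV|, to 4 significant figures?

63.05

Q is at the origin; Q and K share the same y with |QK| = 66.1 and K in +x, so K = (66.1, 0). QN runs at 60.5° with |QN| = 29.9, so N = (14.72, 26.02). V is determined by |NV| = 35.8 and |VK| = 47.0 together: it lies at the intersection of circle(N, 35.8) and circle(K, 47.0). With |NK| = 57.59, the foot of the radical line on NK is 20.74 from N and the perpendicular offset is √(35.8² − 20.74²) = 29.18. Taking the left-of-NK solution: V = (46.41, 42.68).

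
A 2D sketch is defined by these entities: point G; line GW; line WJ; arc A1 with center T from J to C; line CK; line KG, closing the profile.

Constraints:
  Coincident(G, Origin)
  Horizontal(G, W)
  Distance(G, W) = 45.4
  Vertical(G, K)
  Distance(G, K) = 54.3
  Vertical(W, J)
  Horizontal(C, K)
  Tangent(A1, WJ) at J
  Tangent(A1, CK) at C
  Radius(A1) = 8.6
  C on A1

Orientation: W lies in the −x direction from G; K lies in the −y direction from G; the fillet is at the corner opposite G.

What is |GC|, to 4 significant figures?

65.60

G is at the origin; G and W share the same y with |GW| = 45.4 and W on the −x side, so W = (-45.40, 0.000). GK is vertical with |GK| = 54.3 and K on the −y side, so K = (0.000, -54.30). The virtual corner opposite G is at (-45.40, -54.30). Tangency of A1 to WJ means the radius TJ is perpendicular to WJ and tangency of A1 to CK means the radius TC is perpendicular to CK, with radius 8.6, so the center T sits 8.6 in from both sides at T = (-36.80, -45.70). That places the tangent points at J = (-45.40, -45.70) on WJ and C = (-36.80, -54.30) on CK. Then |GC| = |C − G| = 65.60.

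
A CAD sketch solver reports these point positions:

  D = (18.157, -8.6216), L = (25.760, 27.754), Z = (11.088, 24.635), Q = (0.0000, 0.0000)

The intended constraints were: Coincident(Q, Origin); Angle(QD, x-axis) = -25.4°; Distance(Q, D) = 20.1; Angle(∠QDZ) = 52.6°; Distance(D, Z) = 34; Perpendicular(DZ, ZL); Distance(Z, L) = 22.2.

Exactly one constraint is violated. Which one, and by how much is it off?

Distance(Z, L) = 22.2 — off by 7.20.

Q = (0.00, 0.00) ✓; QD at -25.40° ✓; |QD| = 20.10 ✓; ∠QDZ = 52.60° ✓; |DZ| = 34.00 ✓; ∠(DZ, ZL) = 90.00° ✓; |ZL| = 15.00 ✗.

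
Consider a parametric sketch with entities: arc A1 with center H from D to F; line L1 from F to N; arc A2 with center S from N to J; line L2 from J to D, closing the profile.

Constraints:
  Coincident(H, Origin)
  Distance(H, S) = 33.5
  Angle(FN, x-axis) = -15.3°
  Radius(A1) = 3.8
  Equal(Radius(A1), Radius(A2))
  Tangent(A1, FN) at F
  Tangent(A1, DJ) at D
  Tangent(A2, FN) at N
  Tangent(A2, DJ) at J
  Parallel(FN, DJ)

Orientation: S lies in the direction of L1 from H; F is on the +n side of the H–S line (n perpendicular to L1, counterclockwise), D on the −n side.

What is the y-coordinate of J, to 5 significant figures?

-12.505

The slot axis is L1's direction at -15.3°, so u = (cos -15.3°, sin -15.3°) = (0.96456, -0.26387) and n = (−sin -15.3°, cos -15.3°) = (0.26387, 0.96456). H is at the origin and S lies 33.5 along u from H, so S = 33.5·u = (32.313, -8.8397). Tangency of A1 to both parallel lines with radius 3.8 puts F and D at H ± 3.8·n: F = (1.0027, 3.6653), D = (-1.0027, -3.6653). Equal radii place N and J the same way about S: N = S + 3.8·n = (33.315, -5.1744), J = S − 3.8·n = (31.310, -12.505). So J.y = -12.505.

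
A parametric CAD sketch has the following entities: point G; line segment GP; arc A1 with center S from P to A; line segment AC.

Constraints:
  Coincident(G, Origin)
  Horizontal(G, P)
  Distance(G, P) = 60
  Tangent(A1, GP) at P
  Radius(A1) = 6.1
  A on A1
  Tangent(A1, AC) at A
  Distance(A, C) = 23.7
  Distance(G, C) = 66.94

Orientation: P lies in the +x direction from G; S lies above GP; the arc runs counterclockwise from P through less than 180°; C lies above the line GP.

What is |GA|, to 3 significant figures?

66.3

Checks: G = (0.00, 0.00) ✓; ∠(SP, PG) = 90.00° ✓; |SP| = 6.100 ✓; |SA| = 6.100 ✓; ∠(SA, AC) = 90.00° ✓; |AC| = 23.70 ✓; |GC| = 66.94 ✓.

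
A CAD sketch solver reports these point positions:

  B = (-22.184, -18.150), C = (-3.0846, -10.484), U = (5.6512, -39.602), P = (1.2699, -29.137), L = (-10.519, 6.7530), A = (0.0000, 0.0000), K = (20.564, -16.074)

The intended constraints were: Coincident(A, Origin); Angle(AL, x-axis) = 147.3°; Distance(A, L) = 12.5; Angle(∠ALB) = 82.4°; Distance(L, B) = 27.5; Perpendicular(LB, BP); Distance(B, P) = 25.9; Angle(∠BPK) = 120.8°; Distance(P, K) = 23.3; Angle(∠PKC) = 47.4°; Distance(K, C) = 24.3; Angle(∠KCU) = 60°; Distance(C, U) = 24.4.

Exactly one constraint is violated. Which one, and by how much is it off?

Distance(C, U) = 24.4 — off by 6.00.

A = (0.00, 0.00) ✓; AL at 147.3° ✓; |AL| = 12.50 ✓; ∠ALB = 82.40° ✓; |LB| = 27.50 ✓; ∠(LB, BP) = 90.00° ✓; |BP| = 25.90 ✓; ∠BPK = 120.8° ✓; |PK| = 23.30 ✓; ∠PKC = 47.40° ✓; |KC| = 24.30 ✓; ∠KCU = 60.00° ✓; |CU| = 30.40 ✗.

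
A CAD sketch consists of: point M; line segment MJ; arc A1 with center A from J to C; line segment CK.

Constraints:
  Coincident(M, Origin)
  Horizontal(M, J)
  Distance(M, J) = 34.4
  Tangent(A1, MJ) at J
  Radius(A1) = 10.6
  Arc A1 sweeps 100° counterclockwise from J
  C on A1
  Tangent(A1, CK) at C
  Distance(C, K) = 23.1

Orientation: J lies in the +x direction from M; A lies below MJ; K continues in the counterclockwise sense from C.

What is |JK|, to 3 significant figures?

35.8

On A1, J sits at bearing 90° from A; a 100° counterclockwise sweep puts C at bearing 190°, so C = A + 10.6·(cos 190°, sin 190°) = (24.0, -12.4). Since A1 is tangent to CK there, AC ⟂ CK, so CK runs along (−sin 190°, cos 190°); with |CK| = 23.1, K = (28.0, -35.2). Then |JK| = |K − J| = 35.8.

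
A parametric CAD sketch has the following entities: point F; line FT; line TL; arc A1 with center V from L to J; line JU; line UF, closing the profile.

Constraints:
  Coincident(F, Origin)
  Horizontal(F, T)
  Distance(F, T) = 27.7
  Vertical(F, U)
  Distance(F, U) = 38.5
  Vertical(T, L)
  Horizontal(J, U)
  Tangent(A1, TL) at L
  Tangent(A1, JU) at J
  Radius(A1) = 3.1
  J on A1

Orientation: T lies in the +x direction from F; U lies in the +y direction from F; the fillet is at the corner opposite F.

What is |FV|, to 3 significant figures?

43.1

F and U share the same x with |FU| = 38.5 and U on the +y side, so U = (0.00, 38.5). The virtual corner opposite F is at (27.7, 38.5). The tangent condition forces VL to be normal to TL and A1 meets JU tangentially, so VJ is at right angles to JU, with radius 3.1, so the center V sits 3.1 in from both sides at V = (24.6, 35.4). Then |FV| = |V − F| = 43.1.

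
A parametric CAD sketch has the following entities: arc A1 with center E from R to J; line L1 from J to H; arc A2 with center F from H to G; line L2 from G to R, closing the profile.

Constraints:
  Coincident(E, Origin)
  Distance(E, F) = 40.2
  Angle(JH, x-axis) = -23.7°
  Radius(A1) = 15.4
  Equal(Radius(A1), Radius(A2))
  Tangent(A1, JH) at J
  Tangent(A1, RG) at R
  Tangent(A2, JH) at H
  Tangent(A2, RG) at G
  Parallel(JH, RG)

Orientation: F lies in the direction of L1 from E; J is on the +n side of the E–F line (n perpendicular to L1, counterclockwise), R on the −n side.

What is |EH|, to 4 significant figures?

43.05

Tangency of A1 to both parallel lines with radius 15.4 puts J and R at E ± 15.4·n: J = (6.190, 14.10), R = (-6.190, -14.10). Equal radii place H and G the same way about F: H = F + 15.4·n = (43.00, -2.057), G = F − 15.4·n = (30.62, -30.26). Then |EH| = |H − E| = 43.05.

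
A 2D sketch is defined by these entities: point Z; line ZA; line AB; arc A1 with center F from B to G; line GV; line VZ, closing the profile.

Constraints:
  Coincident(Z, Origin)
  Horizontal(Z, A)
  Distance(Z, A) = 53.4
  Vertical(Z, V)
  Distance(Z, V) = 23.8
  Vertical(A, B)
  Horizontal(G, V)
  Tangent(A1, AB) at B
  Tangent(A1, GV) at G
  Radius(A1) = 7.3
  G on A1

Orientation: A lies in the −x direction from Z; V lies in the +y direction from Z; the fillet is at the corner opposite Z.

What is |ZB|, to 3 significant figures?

55.9

The virtual corner opposite Z is at (-53.4, 23.8). The tangent condition forces FB to be normal to AB and the tangent condition forces FG to be normal to GV, with radius 7.3, so the center F sits 7.3 in from both sides at F = (-46.1, 16.5). That places the tangent points at B = (-53.4, 16.5) on AB and G = (-46.1, 23.8) on GV. Then |ZB| = |B − Z| = 55.9.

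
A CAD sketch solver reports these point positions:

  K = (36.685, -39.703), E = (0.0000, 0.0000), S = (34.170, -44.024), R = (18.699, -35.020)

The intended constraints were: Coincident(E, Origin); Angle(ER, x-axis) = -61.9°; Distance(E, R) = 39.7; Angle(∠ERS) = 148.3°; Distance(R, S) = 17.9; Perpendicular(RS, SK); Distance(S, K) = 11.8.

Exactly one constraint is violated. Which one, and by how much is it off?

Distance(S, K) = 11.8 — off by 6.80.

E = (0.00, 0.00) ✓; ER at -61.90° ✓; |ER| = 39.70 ✓; ∠ERS = 148.3° ✓; |RS| = 17.90 ✓; ∠(RS, SK) = 90.00° ✓; |SK| = 5.000 ✗.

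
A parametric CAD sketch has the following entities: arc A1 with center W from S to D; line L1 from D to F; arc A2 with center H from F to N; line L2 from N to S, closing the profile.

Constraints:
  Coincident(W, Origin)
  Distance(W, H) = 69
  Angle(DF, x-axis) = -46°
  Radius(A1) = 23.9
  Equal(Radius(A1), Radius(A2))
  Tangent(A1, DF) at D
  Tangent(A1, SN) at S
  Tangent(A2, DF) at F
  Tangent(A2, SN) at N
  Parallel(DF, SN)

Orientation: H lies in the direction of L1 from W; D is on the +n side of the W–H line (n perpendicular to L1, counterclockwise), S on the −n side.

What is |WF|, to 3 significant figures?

73.0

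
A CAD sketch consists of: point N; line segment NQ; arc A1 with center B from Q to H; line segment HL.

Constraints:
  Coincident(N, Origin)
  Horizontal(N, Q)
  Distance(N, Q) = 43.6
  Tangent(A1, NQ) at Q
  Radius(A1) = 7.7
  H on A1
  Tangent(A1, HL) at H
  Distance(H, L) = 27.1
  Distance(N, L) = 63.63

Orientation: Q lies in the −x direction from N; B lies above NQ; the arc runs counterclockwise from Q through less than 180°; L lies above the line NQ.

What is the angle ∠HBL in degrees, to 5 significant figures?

74.138°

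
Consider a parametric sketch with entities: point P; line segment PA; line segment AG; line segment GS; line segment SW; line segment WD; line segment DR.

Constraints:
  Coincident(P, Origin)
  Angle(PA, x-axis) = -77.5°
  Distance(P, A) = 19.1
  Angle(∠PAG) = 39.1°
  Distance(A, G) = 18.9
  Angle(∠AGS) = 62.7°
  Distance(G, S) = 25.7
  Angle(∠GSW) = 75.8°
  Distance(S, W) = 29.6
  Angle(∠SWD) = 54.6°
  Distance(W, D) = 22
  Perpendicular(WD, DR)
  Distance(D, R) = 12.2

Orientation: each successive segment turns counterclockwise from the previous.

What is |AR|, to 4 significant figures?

13.63

P is at the origin; PA runs at -77.5° with length 19.1, so A = (4.134, -18.65). ∠PAG = 39.1° gives AG at 63.40° from the x-axis; with |AG| = 18.9, G = (12.60, -1.748). ∠AGS = 62.7° gives GS at -179.3° from the x-axis; with |GS| = 25.7, S = (-13.10, -2.062). ∠GSW = 75.8° gives SW at -75.10° from the x-axis; with |SW| = 29.6, W = (-5.490, -30.67). ∠SWD = 54.6° gives WD at 50.30° from the x-axis; with |WD| = 22.0, D = (8.563, -13.74). The perpendicularity gives DR at right angles to WD, so DR runs at 140.3°; with |DR| = 12.2, R = (-0.8241, -5.947). Then |AR| = |R − A| = 13.63.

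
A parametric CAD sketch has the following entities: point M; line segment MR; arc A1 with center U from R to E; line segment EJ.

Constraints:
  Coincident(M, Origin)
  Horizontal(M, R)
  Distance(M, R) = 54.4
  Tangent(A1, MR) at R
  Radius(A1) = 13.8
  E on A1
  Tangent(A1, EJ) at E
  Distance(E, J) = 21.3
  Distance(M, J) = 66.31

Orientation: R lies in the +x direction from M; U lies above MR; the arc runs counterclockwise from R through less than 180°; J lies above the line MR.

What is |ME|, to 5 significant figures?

69.203

M is at the origin; MR is horizontal with |MR| = 54.4 and R on the +x side, so R = (54.400, 0.0000). Tangency of A1 to MR means the radius UR is perpendicular to MR, so U = R + (0, 13.8) = (54.400, 13.800). Since UE ⟂ EJ (tangency), |UJ| = √(13.8² + 21.3²) = 25.380 regardless of where E sits on A1. So J lies on both circle(M, 66.31) and circle(U, 25.380); the above-MR intersection is J = (53.509, 39.164). E is the foot of the tangent from J: E = (65.711, 21.706).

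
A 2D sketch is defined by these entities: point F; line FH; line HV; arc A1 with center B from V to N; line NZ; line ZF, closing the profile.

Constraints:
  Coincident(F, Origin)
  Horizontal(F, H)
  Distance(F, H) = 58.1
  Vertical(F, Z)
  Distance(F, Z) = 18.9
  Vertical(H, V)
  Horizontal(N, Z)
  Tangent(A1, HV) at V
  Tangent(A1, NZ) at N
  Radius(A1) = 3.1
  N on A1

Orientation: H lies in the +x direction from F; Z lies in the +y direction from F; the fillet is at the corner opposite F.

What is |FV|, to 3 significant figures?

60.2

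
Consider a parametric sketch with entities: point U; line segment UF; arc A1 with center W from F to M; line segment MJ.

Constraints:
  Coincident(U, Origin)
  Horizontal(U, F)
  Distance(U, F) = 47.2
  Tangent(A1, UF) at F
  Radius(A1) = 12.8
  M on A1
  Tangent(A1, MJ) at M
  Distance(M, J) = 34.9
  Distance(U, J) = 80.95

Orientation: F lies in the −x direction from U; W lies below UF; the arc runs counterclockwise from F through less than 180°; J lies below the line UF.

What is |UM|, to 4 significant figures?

60.36

Checks: |WM| = 12.80 ✓; ∠(WM, MJ) = 90.00° ✓; |MJ| = 34.90 ✓; |UJ| = 80.95 ✓.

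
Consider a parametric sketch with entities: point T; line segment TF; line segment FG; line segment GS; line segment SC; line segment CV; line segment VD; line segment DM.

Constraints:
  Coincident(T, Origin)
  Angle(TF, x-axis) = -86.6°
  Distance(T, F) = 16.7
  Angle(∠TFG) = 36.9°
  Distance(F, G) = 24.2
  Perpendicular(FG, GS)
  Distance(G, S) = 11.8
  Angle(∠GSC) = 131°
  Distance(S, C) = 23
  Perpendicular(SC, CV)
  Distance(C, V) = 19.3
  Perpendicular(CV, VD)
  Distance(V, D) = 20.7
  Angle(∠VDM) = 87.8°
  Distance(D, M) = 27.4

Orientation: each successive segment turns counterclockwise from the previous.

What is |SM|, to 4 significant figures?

8.747

T is at the origin; TF runs at -86.6° with length 16.7, so F = (0.9904, -16.67). ∠TFG = 36.9° gives FG at 56.50° from the x-axis; with |FG| = 24.2, G = (14.35, 3.509). FG is perpendicular to GS, so GS runs at 146.5°; with |GS| = 11.8, S = (4.507, 10.02). ∠GSC = 131.0° gives SC at -164.5° from the x-axis; with |SC| = 23.0, C = (-17.66, 3.876). SC is perpendicular to CV, so CV runs at -74.50°; with |CV| = 19.3, V = (-12.50, -14.72). The perpendicularity gives VD at right angles to CV, so VD runs at 15.50°; with |VD| = 20.7, D = (7.449, -9.190). ∠VDM = 87.8° gives DM at 107.7° from the x-axis; with |DM| = 27.4, M = (-0.8817, 16.91). Then |SM| = |M − S| = 8.747.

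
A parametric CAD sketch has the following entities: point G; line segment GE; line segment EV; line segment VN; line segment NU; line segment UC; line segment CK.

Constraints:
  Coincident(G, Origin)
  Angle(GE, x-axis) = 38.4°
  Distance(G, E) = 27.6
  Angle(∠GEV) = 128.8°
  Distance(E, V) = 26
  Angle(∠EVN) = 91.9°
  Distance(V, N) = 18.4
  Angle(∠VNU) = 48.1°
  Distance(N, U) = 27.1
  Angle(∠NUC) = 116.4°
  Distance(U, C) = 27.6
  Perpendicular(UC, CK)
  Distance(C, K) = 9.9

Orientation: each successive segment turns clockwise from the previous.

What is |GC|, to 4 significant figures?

55.87

G is at the origin; GE runs at 38.4° with length 27.6, so E = (21.63, 17.14). ∠GEV = 128.8° gives EV at -12.80° from the x-axis; with |EV| = 26.0, V = (46.98, 11.38). ∠EVN = 91.9° gives VN at -100.9° from the x-axis; with |VN| = 18.4, N = (43.50, -6.685). ∠VNU = 48.1° gives NU at 127.2° from the x-axis; with |NU| = 27.1, U = (27.12, 14.90). ∠NUC = 116.4° gives UC at 63.60° from the x-axis; with |UC| = 27.6, C = (39.39, 39.62). Then |GC| = |C − G| = 55.87.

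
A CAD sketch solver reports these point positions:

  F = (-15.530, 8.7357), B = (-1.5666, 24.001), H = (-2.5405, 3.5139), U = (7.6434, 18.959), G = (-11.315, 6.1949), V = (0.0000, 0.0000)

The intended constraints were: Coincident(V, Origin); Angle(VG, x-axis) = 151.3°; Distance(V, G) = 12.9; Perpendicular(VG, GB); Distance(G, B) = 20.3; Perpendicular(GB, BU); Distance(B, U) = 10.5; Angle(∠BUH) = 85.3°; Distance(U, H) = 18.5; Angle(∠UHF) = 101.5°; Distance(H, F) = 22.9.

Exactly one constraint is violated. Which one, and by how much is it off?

Distance(H, F) = 22.9 — off by 8.90.

V = (0.00, 0.00) ✓; VG at 151.3° ✓; |VG| = 12.90 ✓; ∠(VG, GB) = 90.00° ✓; |GB| = 20.30 ✓; ∠(GB, BU) = 90.00° ✓; |BU| = 10.50 ✓; ∠BUH = 85.30° ✓; |UH| = 18.50 ✓; ∠UHF = 101.5° ✓; |HF| = 14.00 ✗.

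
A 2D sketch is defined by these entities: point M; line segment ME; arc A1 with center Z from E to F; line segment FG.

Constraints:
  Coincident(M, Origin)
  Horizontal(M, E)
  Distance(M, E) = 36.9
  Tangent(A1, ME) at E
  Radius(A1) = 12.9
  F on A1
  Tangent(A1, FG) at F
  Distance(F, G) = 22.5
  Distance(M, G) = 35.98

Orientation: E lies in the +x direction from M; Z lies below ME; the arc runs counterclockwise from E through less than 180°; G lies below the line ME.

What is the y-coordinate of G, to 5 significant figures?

-30.977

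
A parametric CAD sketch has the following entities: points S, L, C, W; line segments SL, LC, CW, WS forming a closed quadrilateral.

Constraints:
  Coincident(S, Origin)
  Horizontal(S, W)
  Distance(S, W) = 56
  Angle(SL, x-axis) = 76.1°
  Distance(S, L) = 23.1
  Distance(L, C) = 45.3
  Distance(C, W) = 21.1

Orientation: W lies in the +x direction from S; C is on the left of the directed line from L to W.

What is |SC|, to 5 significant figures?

54.768

S is at the origin; S and W share the same y with |SW| = 56.0 and W in +x, so W = (56.0, 0). SL runs at 76.1° with |SL| = 23.1, so L = (5.5493, 22.424). C is determined by |LC| = 45.3 and |CW| = 21.1 together: it lies at the intersection of circle(L, 45.3) and circle(W, 21.1). With |LW| = 55.210, the foot of the radical line on LW is 42.157 from L and the perpendicular offset is √(45.3² − 42.157²) = 16.579. Taking the left-of-LW solution: C = (50.806, 20.451).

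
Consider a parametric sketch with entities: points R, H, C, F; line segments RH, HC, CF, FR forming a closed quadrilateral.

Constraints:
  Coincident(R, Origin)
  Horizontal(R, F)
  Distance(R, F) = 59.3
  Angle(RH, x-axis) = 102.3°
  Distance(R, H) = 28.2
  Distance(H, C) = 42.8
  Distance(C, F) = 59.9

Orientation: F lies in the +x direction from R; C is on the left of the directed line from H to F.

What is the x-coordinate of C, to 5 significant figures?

29.250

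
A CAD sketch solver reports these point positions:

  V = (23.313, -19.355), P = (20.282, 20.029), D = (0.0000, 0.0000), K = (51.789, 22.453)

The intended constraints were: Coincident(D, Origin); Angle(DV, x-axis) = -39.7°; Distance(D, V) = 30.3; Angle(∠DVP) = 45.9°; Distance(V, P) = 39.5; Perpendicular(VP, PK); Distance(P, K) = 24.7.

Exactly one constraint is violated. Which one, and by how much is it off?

Distance(P, K) = 24.7 — off by 6.90.

D = (0.00, 0.00) ✓; DV at -39.70° ✓; |DV| = 30.30 ✓; ∠DVP = 45.90° ✓; |VP| = 39.50 ✓; ∠(VP, PK) = 90.00° ✓; |PK| = 31.60 ✗.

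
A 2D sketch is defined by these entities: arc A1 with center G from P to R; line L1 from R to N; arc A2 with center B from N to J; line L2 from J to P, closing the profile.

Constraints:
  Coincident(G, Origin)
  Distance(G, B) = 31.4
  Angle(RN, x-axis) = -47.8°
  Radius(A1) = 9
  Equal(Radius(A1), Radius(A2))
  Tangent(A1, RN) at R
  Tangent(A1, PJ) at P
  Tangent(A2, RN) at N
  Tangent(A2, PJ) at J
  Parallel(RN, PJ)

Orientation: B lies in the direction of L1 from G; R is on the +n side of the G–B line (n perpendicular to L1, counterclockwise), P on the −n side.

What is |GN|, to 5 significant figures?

32.664

The slot axis is L1's direction at -47.8°, so u = (cos -47.8°, sin -47.8°) = (0.67172, -0.74080) and n = (−sin -47.8°, cos -47.8°) = (0.74080, 0.67172). G is at the origin and B lies 31.4 along u from G, so B = 31.4·u = (21.092, -23.261). Tangency of A1 to both parallel lines with radius 9.0 puts R and P at G ± 9.0·n: R = (6.6672, 6.0455), P = (-6.6672, -6.0455). Equal radii place N and J the same way about B: N = B + 9.0·n = (27.759, -17.216), J = B − 9.0·n = (14.425, -29.307). Then |GN| = |N − G| = 32.664.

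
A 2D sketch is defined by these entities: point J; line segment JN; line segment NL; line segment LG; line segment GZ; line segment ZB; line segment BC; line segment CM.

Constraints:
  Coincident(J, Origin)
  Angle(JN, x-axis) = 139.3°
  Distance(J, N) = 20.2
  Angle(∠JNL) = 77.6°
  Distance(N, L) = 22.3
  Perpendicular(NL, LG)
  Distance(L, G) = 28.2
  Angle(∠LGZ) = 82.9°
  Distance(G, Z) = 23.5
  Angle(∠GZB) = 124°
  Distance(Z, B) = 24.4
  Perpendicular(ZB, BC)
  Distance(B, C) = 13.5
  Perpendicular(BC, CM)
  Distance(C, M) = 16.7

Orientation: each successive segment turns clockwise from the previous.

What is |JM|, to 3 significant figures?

8.07

J is at the origin; JN runs at 139.3° with length 20.2, so N = (-15.3, 13.2). ∠JNL = 77.6° gives NL at 36.9° from the x-axis; with |NL| = 22.3, L = (2.52, 26.6). NL ⟂ LG, so LG runs at -53.1°; with |LG| = 28.2, G = (19.5, 4.01). ∠LGZ = 82.9° gives GZ at -150° from the x-axis; with |GZ| = 23.5, Z = (-0.942, -7.67). ∠GZB = 124.0° gives ZB at 154° from the x-axis; with |ZB| = 24.4, B = (-22.8, 3.10). ZB ⟂ BC, so BC runs at 63.8°; with |BC| = 13.5, C = (-16.9, 15.2). BC ⟂ CM, so CM runs at -26.2°; with |CM| = 16.7, M = (-1.89, 7.84). Then |JM| = |M − J| = 8.07.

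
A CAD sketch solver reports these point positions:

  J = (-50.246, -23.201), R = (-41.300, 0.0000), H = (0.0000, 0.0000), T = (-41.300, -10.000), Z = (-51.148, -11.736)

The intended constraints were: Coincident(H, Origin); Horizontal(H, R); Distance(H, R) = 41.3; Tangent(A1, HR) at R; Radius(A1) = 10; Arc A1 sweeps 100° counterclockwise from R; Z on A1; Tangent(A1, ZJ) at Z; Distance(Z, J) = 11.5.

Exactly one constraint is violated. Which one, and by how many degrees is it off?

Tangent(A1, ZJ) at Z — off by 5.50°.

H = (0.00, 0.00) ✓; H.y = 0.00, R.y = 0.00 ✓; |HR| = 41.30 ✓; ∠(TR, RH) = 90.00° ✓; |TR| = 10.00 ✓; bearing(T→Z) − bearing(T→R) = 100.0° ✓; |TZ| = 10.00 ✓; ∠(TZ, ZJ) = 95.50° ✗; |ZJ| = 11.50 ✓.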